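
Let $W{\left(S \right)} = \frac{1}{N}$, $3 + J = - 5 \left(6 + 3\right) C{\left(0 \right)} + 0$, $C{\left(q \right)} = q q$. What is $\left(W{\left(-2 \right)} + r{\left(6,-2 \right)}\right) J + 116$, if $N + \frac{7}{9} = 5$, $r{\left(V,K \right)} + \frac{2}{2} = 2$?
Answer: $\frac{4267}{38} \approx 112.29$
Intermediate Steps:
$r{\left(V,K \right)} = 1$ ($r{\left(V,K \right)} = -1 + 2 = 1$)
$C{\left(q \right)} = q^{2}$
$N = \frac{38}{9}$ ($N = - \frac{7}{9} + 5 = \frac{38}{9} \approx 4.2222$)
$J = -3$ ($J = -3 + \left(- 5 \left(6 + 3\right) 0^{2} + 0\right) = -3 + \left(- 5 \cdot 9 \cdot 0 + 0\right) = -3 + \left(\left(-5\right) 0 + 0\right) = -3 + \left(0 + 0\right) = -3 + 0 = -3$)
$W{\left(S \right)} = \frac{9}{38}$ ($W{\left(S \right)} = \frac{1}{\frac{38}{9}} = \frac{9}{38}$)
$\left(W{\left(-2 \right)} + r{\left(6,-2 \right)}\right) J + 116 = \left(\frac{9}{38} + 1\right) \left(-3\right) + 116 = \frac{47}{38} \left(-3\right) + 116 = - \frac{141}{38} + 116 = \frac{4267}{38}$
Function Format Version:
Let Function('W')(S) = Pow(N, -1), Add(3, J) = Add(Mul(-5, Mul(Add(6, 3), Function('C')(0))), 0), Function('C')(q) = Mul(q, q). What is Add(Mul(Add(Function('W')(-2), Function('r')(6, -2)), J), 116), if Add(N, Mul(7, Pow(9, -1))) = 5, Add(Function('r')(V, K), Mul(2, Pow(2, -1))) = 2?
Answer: Rational(4267, 38) ≈ 112.29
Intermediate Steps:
Function('r')(V, K) = 1 (Function('r')(V, K) = Add(-1, 2) = 1)
Function('C')(q) = Pow(q, 2)
N = Rational(38, 9) (N = Add(Rational(-7, 9), 5) = Rational(38, 9) ≈ 4.2222)
J = -3 (J = Add(-3, Add(Mul(-5, Mul(Add(6, 3), Pow(0, 2))), 0)) = Add(-3, Add(Mul(-5, Mul(9, 0)), 0)) = Add(-3, Add(Mul(-5, 0), 0)) = Add(-3, Add(0, 0)) = Add(-3, 0) = -3)
Function('W')(S) = Rational(9, 38) (Function('W')(S) = Pow(Rational(38, 9), -1) = Rational(9, 38))
Add(Mul(Add(Function('W')(-2), Function('r')(6, -2)), J), 116) = Add(Mul(Add(Rational(9, 38), 1), -3), 116) = Add(Mul(Rational(47, 38), -3), 116) = Add(Rational(-141, 38), 116) = Rational(4267, 38)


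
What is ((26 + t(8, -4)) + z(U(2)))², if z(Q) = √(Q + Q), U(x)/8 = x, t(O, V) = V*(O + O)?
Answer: 1476 - 304*√2 ≈ 1046.1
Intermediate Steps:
t(O, V) = 2*O*V (t(O, V) = V*(2*O) = 2*O*V)
U(x) = 8*x
z(Q) = √2*√Q (z(Q) = √(2*Q) = √2*√Q)
((26 + t(8, -4)) + z(U(2)))² = ((26 + 2*8*(-4)) + √2*√(8*2))² = ((26 - 64) + √2*√16)² = (-38 + √2*4)² = (-38 + 4*√2)²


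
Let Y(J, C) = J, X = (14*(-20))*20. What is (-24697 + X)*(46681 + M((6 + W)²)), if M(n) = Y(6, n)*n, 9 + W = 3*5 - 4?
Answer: -1425928305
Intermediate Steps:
X = -5600 (X = -280*20 = -5600)
W = 2 (W = -9 + (3*5 - 4) = -9 + (15 - 4) = -9 + 11 = 2)
M(n) = 6*n
(-24697 + X)*(46681 + M((6 + W)²)) = (-24697 - 5600)*(46681 + 6*(6 + 2)²) = -30297*(46681 + 6*8²) = -30297*(46681 + 6*64) = -30297*(46681 + 384) = -30297*47065 = -1425928305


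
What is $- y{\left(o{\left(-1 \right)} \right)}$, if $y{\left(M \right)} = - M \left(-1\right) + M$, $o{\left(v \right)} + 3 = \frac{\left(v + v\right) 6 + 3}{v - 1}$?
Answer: $-3$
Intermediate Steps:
$o{\left(v \right)} = -3 + \frac{3 + 12 v}{-1 + v}$ ($o{\left(v \right)} = -3 + \frac{\left(v + v\right) 6 + 3}{v - 1} = -3 + \frac{2 v 6 + 3}{-1 + v} = -3 + \frac{12 v + 3}{-1 + v} = -3 + \frac{3 + 12 v}{-1 + v}$)
$y{\left(M \right)} = 2 M$ ($y{\left(M \right)} = M + M = 2 M$)
$- y{\left(o{\left(-1 \right)} \right)} = - 2 \frac{3 \left(2 + 3 \left(-1\right)\right)}{-1 - 1} = - 2 \frac{3 \left(2 - 3\right)}{-2} = - 2 \cdot 3 \left(- \frac{1}{2}\right) \left(-1\right) = - \frac{2 \cdot 3}{2} = \left(-1\right) 3 = -3$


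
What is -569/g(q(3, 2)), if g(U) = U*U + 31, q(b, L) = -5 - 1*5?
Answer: -569/131 ≈ -4.3435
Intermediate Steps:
q(b, L) = -10 (q(b, L) = -5 - 5 = -10)
g(U) = 31 + U² (g(U) = U² + 31 = 31 + U²)
-569/g(q(3, 2)) = -569/(31 + (-10)²) = -569/(31 + 100) = -569/131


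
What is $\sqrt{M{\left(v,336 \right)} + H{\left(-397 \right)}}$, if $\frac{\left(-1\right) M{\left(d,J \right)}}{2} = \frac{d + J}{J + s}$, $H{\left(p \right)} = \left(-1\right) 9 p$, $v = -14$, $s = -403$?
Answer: $\frac{\sqrt{16082345}}{67} \approx 59.855$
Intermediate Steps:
$H{\left(p \right)} = - 9 p$
$M{\left(d,J \right)} = - \frac{2 \left(J + d\right)}{-403 + J}$ ($M{\left(d,J \right)} = - 2 \frac{d + J}{J - 403} = - 2 \frac{J + d}{-403 + J} = - \frac{2 \left(J + d\right)}{-403 + J}$)
$\sqrt{M{\left(v,336 \right)} + H{\left(-397 \right)}} = \sqrt{\frac{2 \left(\left(-1\right) 336 - -14\right)}{-403 + 336} - -3573} = \sqrt{\frac{2 \left(-336 + 14\right)}{-67} + 3573} = \sqrt{2 \left(- \frac{1}{67}\right) \left(-322\right) + 3573} = \sqrt{\frac{644}{67} + 3573} = \sqrt{\frac{240035}{67}} = \frac{\sqrt{16082345}}{67}$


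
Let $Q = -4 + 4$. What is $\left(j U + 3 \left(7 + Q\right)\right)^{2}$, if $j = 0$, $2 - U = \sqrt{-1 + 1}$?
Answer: $441$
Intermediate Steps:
$Q = 0$
$U = 2$ ($U = 2 - \sqrt{-1 + 1} = 2 - \sqrt{0} = 2 - 0 = 2 + 0 = 2$)
$\left(j U + 3 \left(7 + Q\right)\right)^{2} = \left(0 \cdot 2 + 3 \left(7 + 0\right)\right)^{2} = \left(0 + 3 \cdot 7\right)^{2} = \left(0 + 21\right)^{2} = 21^{2} = 441$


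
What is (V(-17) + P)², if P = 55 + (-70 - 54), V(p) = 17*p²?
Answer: 23464336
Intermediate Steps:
P = -69 (P = 55 - 124 = -69)
(V(-17) + P)² = (17*(-17)² - 69)² = (17*289 - 69)² = (4913 - 69)² = 4844² = 23464336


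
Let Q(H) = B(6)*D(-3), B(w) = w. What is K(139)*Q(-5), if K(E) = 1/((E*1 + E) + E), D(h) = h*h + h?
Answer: 12/139 ≈ 0.086331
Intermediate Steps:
D(h) = h + h² (D(h) = h² + h = h + h²)
Q(H) = 36 (Q(H) = 6*(-3*(1 - 3)) = 6*(-3*(-2)) = 6*6 = 36)
K(E) = 1/(3*E) (K(E) = 1/((E + E) + E) = 1/(2*E + E) = 1/(3*E))
K(139)*Q(-5) = ((⅓)/139)*36 = ((⅓)*(1/139))*36 = (1/417)*36 = 12/139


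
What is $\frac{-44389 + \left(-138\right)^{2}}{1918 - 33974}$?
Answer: $\frac{25345}{32056} \approx 0.79065$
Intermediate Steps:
$\frac{-44389 + \left(-138\right)^{2}}{1918 - 33974} = \frac{-44389 + 19044}{-32056} = \left(-25345\right) \left(- \frac{1}{32056}\right) = \frac{25345}{32056}$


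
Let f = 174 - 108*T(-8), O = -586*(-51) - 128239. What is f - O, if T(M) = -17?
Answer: 100363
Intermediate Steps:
O = -98353 (O = 29886 - 128239 = -98353)
f = 2010 (f = 174 - 108*(-17) = 174 + 1836 = 2010)
f - O = 2010 - 1*(-98353) = 2010 + 98353 = 100363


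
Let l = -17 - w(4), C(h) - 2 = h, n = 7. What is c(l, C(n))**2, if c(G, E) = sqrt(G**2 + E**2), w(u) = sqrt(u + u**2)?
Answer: 390 + 68*sqrt(5) ≈ 542.05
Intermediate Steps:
C(h) = 2 + h
l = -17 - 2*sqrt(5) (l = -17 - sqrt(4*(1 + 4)) = -17 - sqrt(4*5) = -17 - sqrt(20) = -17 - 2*sqrt(5) ≈ -21.472)
c(G, E) = sqrt(E**2 + G**2)
c(l, C(n))**2 = (sqrt((2 + 7)**2 + (-17 - 2*sqrt(5))**2))**2 = (sqrt(9**2 + (-17 - 2*sqrt(5))**2))**2 = (sqrt(81 + (-17 - 2*sqrt(5))**2))**2 = 81 + (-17 - 2*sqrt(5))**2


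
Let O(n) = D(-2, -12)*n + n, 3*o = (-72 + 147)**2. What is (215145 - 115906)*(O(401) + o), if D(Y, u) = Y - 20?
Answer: -649618494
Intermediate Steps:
o = 1875 (o = (-72 + 147)**2/3 = (1/3)*75**2 = (1/3)*5625 = 1875)
D(Y, u) = -20 + Y
O(n) = -21*n (O(n) = (-20 - 2)*n + n = -22*n + n = -21*n)
(215145 - 115906)*(O(401) + o) = (215145 - 115906)*(-21*401 + 1875) = 99239*(-8421 + 1875) = 99239*(-6546) = -649618494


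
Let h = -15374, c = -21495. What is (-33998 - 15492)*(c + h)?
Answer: 1824646810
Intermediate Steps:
(-33998 - 15492)*(c + h) = (-33998 - 15492)*(-21495 - 15374) = -49490*(-36869) = 1824646810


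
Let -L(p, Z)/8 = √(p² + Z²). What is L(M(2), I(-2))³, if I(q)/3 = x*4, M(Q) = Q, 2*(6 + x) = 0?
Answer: -5312512*√1297 ≈ -1.9132e+8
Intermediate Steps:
x = -6 (x = -6 + (½)*0 = -6 + 0 = -6)
I(q) = -72 (I(q) = 3*(-6*4) = 3*(-24) = -72)
L(p, Z) = -8*√(Z² + p²) (L(p, Z) = -8*√(p² + Z²) = -8*√(Z² + p²))
L(M(2), I(-2))³ = (-8*√((-72)² + 2²))³ = (-8*√(5184 + 4))³ = (-16*√1297)³ = -5312512*√1297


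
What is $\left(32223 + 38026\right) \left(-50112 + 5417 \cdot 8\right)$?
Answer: $-476007224$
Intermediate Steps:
$\left(32223 + 38026\right) \left(-50112 + 5417 \cdot 8\right) = 70249 \left(-50112 + 43336\right) = 70249 \left(-6776\right) = -476007224$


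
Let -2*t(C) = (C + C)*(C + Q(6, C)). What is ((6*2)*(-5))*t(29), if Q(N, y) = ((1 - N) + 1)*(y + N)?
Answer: -193140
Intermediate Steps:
Q(N, y) = (2 - N)*(N + y)
t(C) = -C*(-24 - 3*C) (t(C) = -(C + C)*(C + (-1*6**2 + 2*6 + 2*C - 1*6*C))/2 = -2*C*(C + (-1*36 + 12 + 2*C - 6*C))/2 = -2*C*(C + (-36 + 12 + 2*C - 6*C))/2 = -2*C*(C + (-24 - 4*C))/2 = -2*C*(-24 - 3*C)/2 = -C*(-24 - 3*C))
((6*2)*(-5))*t(29) = ((6*2)*(-5))*(3*29*(8 + 29)) = (12*(-5))*(3*29*37) = -60*3219 = -193140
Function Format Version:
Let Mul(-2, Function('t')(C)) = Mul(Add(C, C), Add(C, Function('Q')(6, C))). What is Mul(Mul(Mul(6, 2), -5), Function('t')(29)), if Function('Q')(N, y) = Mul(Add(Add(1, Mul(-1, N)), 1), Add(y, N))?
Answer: -193140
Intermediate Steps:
Function('Q')(N, y) = Mul(Add(2, Mul(-1, N)), Add(N, y))
Function('t')(C) = Mul(-1, C, Add(-24, Mul(-3, C))) (Function('t')(C) = Mul(Rational(-1, 2), Mul(Add(C, C), Add(C, Add(Mul(-1, Pow(6, 2)), Mul(2, 6), Mul(2, C), Mul(-1, 6, C))))) = Mul(Rational(-1, 2), Mul(Mul(2, C), Add(C, Add(Mul(-1, 36), 12, Mul(2, C), Mul(-6, C))))) = Mul(Rational(-1, 2), Mul(Mul(2, C), Add(C, Add(-36, 12, Mul(2, C), Mul(-6, C))))) = Mul(Rational(-1, 2), Mul(Mul(2, C), Add(C, Add(-24, Mul(-4, C))))) = Mul(Rational(-1, 2), Mul(Mul(2, C), Add(-24, Mul(-3, C)))) = Mul(Rational(-1, 2), Mul(2, C, Add(-24, Mul(-3, C)))) = Mul(-1, C, Add(-24, Mul(-3, C))))
Mul(Mul(Mul(6, 2), -5), Function('t')(29)) = Mul(Mul(Mul(6, 2), -5), Mul(3, 29, Add(8, 29))) = Mul(Mul(12, -5), Mul(3, 29, 37)) = Mul(-60, 3219) = -193140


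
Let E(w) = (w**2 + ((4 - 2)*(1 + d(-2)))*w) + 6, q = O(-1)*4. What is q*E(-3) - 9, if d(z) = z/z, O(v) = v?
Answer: -21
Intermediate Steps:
d(z) = 1
q = -4 (q = -1*4 = -4)
E(w) = 6 + w**2 + 4*w (E(w) = (w**2 + ((4 - 2)*(1 + 1))*w) + 6 = (w**2 + (2*2)*w) + 6 = (w**2 + 4*w) + 6 = 6 + w**2 + 4*w)
q*E(-3) - 9 = -4*(6 + (-3)**2 + 4*(-3)) - 9 = -4*(6 + 9 - 12) - 9 = -4*3 - 9 = -12 - 9 = -21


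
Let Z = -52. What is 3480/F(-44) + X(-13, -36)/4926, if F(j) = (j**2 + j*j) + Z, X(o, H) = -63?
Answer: 281697/313622 ≈ 0.89821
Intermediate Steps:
F(j) = -52 + 2*j**2 (F(j) = (j**2 + j*j) - 52 = (j**2 + j**2) - 52 = 2*j**2 - 52 = -52 + 2*j**2)
3480/F(-44) + X(-13, -36)/4926 = 3480/(-52 + 2*(-44)**2) - 63/4926 = 3480/(-52 + 2*1936) - 63*1/4926 = 3480/(-52 + 3872) - 21/1642 = 3480/3820 - 21/1642 = 3480*(1/3820) - 21/1642 = 174/191 - 21/1642 = 281697/313622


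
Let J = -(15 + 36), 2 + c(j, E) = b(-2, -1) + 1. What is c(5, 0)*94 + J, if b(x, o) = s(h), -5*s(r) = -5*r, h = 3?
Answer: 137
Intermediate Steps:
s(r) = r (s(r) = -(-1)*r = r)
b(x, o) = 3
c(j, E) = 2 (c(j, E) = -2 + (3 + 1) = -2 + 4 = 2)
J = -51 (J = -1*51 = -51)
c(5, 0)*94 + J = 2*94 - 51 = 188 - 51 = 137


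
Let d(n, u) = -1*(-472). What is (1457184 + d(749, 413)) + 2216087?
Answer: 3673743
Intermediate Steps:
d(n, u) = 472
(1457184 + d(749, 413)) + 2216087 = (1457184 + 472) + 2216087 = 1457656 + 2216087 = 3673743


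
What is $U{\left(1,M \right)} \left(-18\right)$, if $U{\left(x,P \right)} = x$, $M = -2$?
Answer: $-18$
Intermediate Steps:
$U{\left(1,M \right)} \left(-18\right) = 1 \left(-18\right) = -18$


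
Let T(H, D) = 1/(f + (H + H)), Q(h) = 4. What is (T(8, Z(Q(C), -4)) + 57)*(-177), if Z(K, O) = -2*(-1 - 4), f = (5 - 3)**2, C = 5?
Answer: -201957/20 ≈ -10098.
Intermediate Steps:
f = 4 (f = 2**2 = 4)
Z(K, O) = 10 (Z(K, O) = -2*(-5) = 10)
T(H, D) = 1/(4 + 2*H) (T(H, D) = 1/(4 + (H + H)) = 1/(4 + 2*H))
(T(8, Z(Q(C), -4)) + 57)*(-177) = (1/(2*(2 + 8)) + 57)*(-177) = ((1/2)/10 + 57)*(-177) = ((1/2)*(1/10) + 57)*(-177) = (1/20 + 57)*(-177) = (1141/20)*(-177) = -201957/20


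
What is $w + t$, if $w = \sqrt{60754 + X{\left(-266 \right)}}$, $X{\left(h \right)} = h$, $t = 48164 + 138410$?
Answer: $186574 + 2 \sqrt{15122} \approx 1.8682 \cdot 10^{5}$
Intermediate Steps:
$t = 186574$
$w = 2 \sqrt{15122}$ ($w = \sqrt{60754 - 266} = \sqrt{60488} = 2 \sqrt{15122} \approx 245.94$)
$w + t = 2 \sqrt{15122} + 186574 = 186574 + 2 \sqrt{15122}$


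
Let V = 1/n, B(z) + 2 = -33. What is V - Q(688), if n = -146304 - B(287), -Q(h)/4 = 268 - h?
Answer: -245731921/146269 ≈ -1680.0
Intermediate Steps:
B(z) = -35 (B(z) = -2 - 33 = -35)
Q(h) = -1072 + 4*h (Q(h) = -4*(268 - h) = -1072 + 4*h)
n = -146269 (n = -146304 - 1*(-35) = -146304 + 35 = -146269)
V = -1/146269 (V = 1/(-146269) = -1/146269 ≈ -6.8367e-6)
V - Q(688) = -1/146269 - (-1072 + 4*688) = -1/146269 - (-1072 + 2752) = -1/146269 - 1*1680 = -1/146269 - 1680 = -245731921/146269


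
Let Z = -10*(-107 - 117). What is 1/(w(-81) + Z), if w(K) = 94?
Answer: 1/2334 ≈ 0.00042845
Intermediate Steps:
Z = 2240 (Z = -10*(-224) = 2240)
1/(w(-81) + Z) = 1/(94 + 2240) = 1/2334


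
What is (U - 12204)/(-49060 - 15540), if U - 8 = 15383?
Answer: -3187/64600 ≈ -0.049334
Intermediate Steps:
U = 15391 (U = 8 + 15383 = 15391)
(U - 12204)/(-49060 - 15540) = (15391 - 12204)/(-49060 - 15540) = 3187/(-64600) = 3187*(-1/64600) = -3187/64600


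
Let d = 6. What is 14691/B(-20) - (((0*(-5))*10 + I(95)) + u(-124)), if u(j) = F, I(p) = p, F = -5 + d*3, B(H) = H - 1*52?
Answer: -7489/24 ≈ -312.04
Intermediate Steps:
B(H) = -52 + H (B(H) = H - 52 = -52 + H)
F = 13 (F = -5 + 6*3 = -5 + 18 = 13)
u(j) = 13
14691/B(-20) - (((0*(-5))*10 + I(95)) + u(-124)) = 14691/(-52 - 20) - (((0*(-5))*10 + 95) + 13) = 14691/(-72) - ((0*10 + 95) + 13) = 14691*(-1/72) - ((0 + 95) + 13) = -4897/24 - (95 + 13) = -4897/24 - 1*108 = -4897/24 - 108 = -7489/24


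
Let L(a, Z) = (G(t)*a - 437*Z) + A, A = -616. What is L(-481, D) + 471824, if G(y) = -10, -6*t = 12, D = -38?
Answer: 492624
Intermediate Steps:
t = -2 (t = -⅙*12 = -2)
L(a, Z) = -616 - 437*Z - 10*a (L(a, Z) = (-10*a - 437*Z) - 616 = (-437*Z - 10*a) - 616 = -616 - 437*Z - 10*a)
L(-481, D) + 471824 = (-616 - 437*(-38) - 10*(-481)) + 471824 = (-616 + 16606 + 4810) + 471824 = 20800 + 471824 = 492624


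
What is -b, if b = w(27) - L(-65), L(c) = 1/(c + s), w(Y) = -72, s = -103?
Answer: 12095/168 ≈ 71.994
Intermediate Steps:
L(c) = 1/(-103 + c) (L(c) = 1/(c - 103) = 1/(-103 + c))
b = -12095/168 (b = -72 - 1/(-103 - 65) = -72 - 1/(-168) = -72 - 1*(-1/168) = -72 + 1/168 = -12095/168 ≈ -71.994)
-b = -1*(-12095/168) = 12095/168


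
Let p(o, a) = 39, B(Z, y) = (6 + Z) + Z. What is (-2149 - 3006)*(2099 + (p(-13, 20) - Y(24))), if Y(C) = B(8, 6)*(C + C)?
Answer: -5577710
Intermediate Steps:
B(Z, y) = 6 + 2*Z
Y(C) = 44*C (Y(C) = (6 + 2*8)*(C + C) = (6 + 16)*(2*C) = 22*(2*C) = 44*C)
(-2149 - 3006)*(2099 + (p(-13, 20) - Y(24))) = (-2149 - 3006)*(2099 + (39 - 44*24)) = -5155*(2099 + (39 - 1*1056)) = -5155*(2099 + (39 - 1056)) = -5155*(2099 - 1017) = -5155*1082 = -5577710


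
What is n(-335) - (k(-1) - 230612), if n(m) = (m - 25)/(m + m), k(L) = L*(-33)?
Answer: 15448829/67 ≈ 2.3058e+5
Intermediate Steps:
k(L) = -33*L
n(m) = (-25 + m)/(2*m) (n(m) = (-25 + m)/((2*m)) = (-25 + m)*(1/(2*m)) = (-25 + m)/(2*m))
n(-335) - (k(-1) - 230612) = (1/2)*(-25 - 335)/(-335) - (-33*(-1) - 230612) = (1/2)*(-1/335)*(-360) - (33 - 230612) = 36/67 - 1*(-230579) = 36/67 + 230579 = 15448829/67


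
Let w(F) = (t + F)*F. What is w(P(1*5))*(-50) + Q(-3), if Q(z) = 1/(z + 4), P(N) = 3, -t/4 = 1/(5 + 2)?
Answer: -2543/7 ≈ -363.29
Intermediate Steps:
t = -4/7 (t = -4/(5 + 2) = -4/7 ≈ -0.57143)
Q(z) = 1/(4 + z)
w(F) = F*(-4/7 + F) (w(F) = (-4/7 + F)*F = F*(-4/7 + F))
w(P(1*5))*(-50) + Q(-3) = ((⅐)*3*(-4 + 7*3))*(-50) + 1/(4 - 3) = ((⅐)*3*(-4 + 21))*(-50) + 1/1 = ((⅐)*3*17)*(-50) + 1 = (51/7)*(-50) + 1 = -2550/7 + 1 = -2543/7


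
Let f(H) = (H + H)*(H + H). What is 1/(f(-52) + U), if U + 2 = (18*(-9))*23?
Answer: 1/7088 ≈ 0.00014108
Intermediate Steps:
f(H) = 4*H² (f(H) = (2*H)*(2*H) = 4*H²)
U = -3728 (U = -2 + (18*(-9))*23 = -2 - 162*23 = -2 - 3726 = -3728)
1/(f(-52) + U) = 1/(4*(-52)² - 3728) = 1/(4*2704 - 3728) = 1/(10816 - 3728) = 1/7088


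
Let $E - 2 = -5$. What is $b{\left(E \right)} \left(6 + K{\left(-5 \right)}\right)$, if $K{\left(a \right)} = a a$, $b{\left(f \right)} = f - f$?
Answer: $0$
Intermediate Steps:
$E = -3$ ($E = 2 - 5 = -3$)
$b{\left(f \right)} = 0$
$K{\left(a \right)} = a^{2}$
$b{\left(E \right)} \left(6 + K{\left(-5 \right)}\right) = 0 \left(6 + \left(-5\right)^{2}\right) = 0 \left(6 + 25\right) = 0 \cdot 31 = 0$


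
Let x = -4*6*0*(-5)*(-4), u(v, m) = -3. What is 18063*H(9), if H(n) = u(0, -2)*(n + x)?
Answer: -487701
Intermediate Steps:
x = 0 (x = -0*(-5)*(-4) = -4*0*(-4) = 0*(-4) = 0)
H(n) = -3*n (H(n) = -3*(n + 0) = -3*n)
18063*H(9) = 18063*(-3*9) = 18063*(-27) = -487701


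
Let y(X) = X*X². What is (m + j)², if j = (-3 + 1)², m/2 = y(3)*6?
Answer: 107584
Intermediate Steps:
y(X) = X³
m = 324 (m = 2*(3³*6) = 2*(27*6) = 2*162 = 324)
j = 4 (j = (-2)² = 4)
(m + j)² = (324 + 4)² = 328² = 107584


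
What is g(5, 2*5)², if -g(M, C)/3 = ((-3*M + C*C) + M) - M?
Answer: 65025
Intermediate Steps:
g(M, C) = -3*C² + 9*M (g(M, C) = -3*(((-3*M + C*C) + M) - M) = -3*(((-3*M + C²) + M) - M) = -3*(((C² - 3*M) + M) - M) = -3*((C² - 2*M) - M) = -3*(C² - 3*M) = -3*C² + 9*M)
g(5, 2*5)² = (-3*(2*5)² + 9*5)² = (-3*10² + 45)² = (-3*100 + 45)² = (-300 + 45)² = (-255)² = 65025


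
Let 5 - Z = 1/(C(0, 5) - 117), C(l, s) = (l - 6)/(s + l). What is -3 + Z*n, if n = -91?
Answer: -271133/591 ≈ -458.77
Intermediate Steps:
C(l, s) = (-6 + l)/(l + s)
Z = 2960/591 (Z = 5 - 1/((-6 + 0)/(0 + 5) - 117) = 5 - 1/(-6/5 - 117) = 5 - 1/(-591/5) = 5 - 1*(-5/591) = 5 + 5/591 = 2960/591 ≈ 5.0085)
-3 + Z*n = -3 + (2960/591)*(-91) = -3 - 269360/591 = -271133/591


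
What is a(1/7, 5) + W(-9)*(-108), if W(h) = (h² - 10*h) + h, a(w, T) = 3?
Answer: -17493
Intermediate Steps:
W(h) = h² - 9*h
a(1/7, 5) + W(-9)*(-108) = 3 - 9*(-9 - 9)*(-108) = 3 - 9*(-18)*(-108) = 3 + 162*(-108) = 3 - 17496 = -17493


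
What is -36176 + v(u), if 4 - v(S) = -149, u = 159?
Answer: -36023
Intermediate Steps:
v(S) = 153 (v(S) = 4 - 1*(-149) = 4 + 149 = 153)
-36176 + v(u) = -36176 + 153 = -36023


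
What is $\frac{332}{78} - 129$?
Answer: $- \frac{4865}{39} \approx -124.74$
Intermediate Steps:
$\frac{332}{78} - 129 = 332 \cdot \frac{1}{78} - 129 = \frac{166}{39} - 129 = - \frac{4865}{39}$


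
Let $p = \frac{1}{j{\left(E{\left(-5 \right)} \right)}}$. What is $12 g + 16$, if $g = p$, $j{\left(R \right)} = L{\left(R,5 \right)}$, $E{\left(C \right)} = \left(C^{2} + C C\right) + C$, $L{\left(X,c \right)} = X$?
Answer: $\frac{244}{15} \approx 16.267$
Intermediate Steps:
$E{\left(C \right)} = C + 2 C^{2}$ ($E{\left(C \right)} = \left(C^{2} + C^{2}\right) + C = 2 C^{2} + C = C + 2 C^{2}$)
$j{\left(R \right)} = R$
$p = \frac{1}{45}$ ($p = \frac{1}{\left(-5\right) \left(1 + 2 \left(-5\right)\right)} = \frac{1}{\left(-5\right) \left(1 - 10\right)} = \frac{1}{\left(-5\right) \left(-9\right)} = \frac{1}{45} \approx 0.022222$)
$g = \frac{1}{45} \approx 0.022222$
$12 g + 16 = 12 \cdot \frac{1}{45} + 16 = \frac{4}{15} + 16 = \frac{244}{15}$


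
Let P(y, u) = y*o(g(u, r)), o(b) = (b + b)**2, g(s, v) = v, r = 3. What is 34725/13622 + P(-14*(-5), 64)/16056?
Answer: 8220445/3037706 ≈ 2.7061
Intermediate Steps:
o(b) = 4*b**2 (o(b) = (2*b)**2 = 4*b**2)
P(y, u) = 36*y (P(y, u) = y*(4*3**2) = y*(4*9) = y*36 = 36*y)
34725/13622 + P(-14*(-5), 64)/16056 = 34725/13622 + (36*(-14*(-5)))/16056 = 34725*(1/13622) + (36*70)*(1/16056) = 34725/13622 + 2520*(1/16056) = 34725/13622 + 35/223 = 8220445/3037706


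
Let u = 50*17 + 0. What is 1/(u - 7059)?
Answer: -1/6209 ≈ -0.00016106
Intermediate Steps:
u = 850 (u = 850 + 0 = 850)
1/(u - 7059) = 1/(850 - 7059) = 1/(-6209) = -1/6209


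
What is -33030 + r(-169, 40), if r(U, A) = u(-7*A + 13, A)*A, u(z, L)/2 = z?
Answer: -54390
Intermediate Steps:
u(z, L) = 2*z
r(U, A) = A*(26 - 14*A) (r(U, A) = (2*(-7*A + 13))*A = (2*(13 - 7*A))*A = (26 - 14*A)*A = A*(26 - 14*A))
-33030 + r(-169, 40) = -33030 + 2*40*(13 - 7*40) = -33030 + 2*40*(13 - 280) = -33030 + 2*40*(-267) = -33030 - 21360 = -54390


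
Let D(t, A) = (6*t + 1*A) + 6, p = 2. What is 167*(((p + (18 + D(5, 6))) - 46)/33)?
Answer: 2672/33 ≈ 80.970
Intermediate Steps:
D(t, A) = 6 + A + 6*t (D(t, A) = (6*t + A) + 6 = (A + 6*t) + 6 = 6 + A + 6*t)
167*(((p + (18 + D(5, 6))) - 46)/33) = 167*(((2 + (18 + (6 + 6 + 6*5))) - 46)/33) = 167*(((2 + (18 + (6 + 6 + 30))) - 46)*(1/33)) = 167*(((2 + (18 + 42)) - 46)*(1/33)) = 167*(((2 + 60) - 46)*(1/33)) = 167*((62 - 46)*(1/33)) = 167*(16*(1/33)) = 167*(16/33) = 2672/33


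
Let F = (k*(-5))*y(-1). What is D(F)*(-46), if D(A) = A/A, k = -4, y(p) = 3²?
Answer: -46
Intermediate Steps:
y(p) = 9
F = 180 (F = -4*(-5)*9 = 20*9 = 180)
D(A) = 1
D(F)*(-46) = 1*(-46) = -46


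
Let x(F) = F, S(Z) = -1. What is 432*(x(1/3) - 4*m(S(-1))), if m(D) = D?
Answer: 1872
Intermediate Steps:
432*(x(1/3) - 4*m(S(-1))) = 432*(1/3 - 4*(-1)) = 432*(⅓ + 4) = 432*(13/3) = 1872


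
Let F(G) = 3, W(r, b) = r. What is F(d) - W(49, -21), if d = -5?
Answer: -46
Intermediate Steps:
F(d) - W(49, -21) = 3 - 1*49 = 3 - 49 = -46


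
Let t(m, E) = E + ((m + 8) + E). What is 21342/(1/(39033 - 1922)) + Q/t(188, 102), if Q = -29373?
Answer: 316809155427/400 ≈ 7.9202e+8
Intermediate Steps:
t(m, E) = 8 + m + 2*E (t(m, E) = E + ((8 + m) + E) = E + (8 + E + m) = 8 + m + 2*E)
21342/(1/(39033 - 1922)) + Q/t(188, 102) = 21342/(1/(39033 - 1922)) - 29373/(8 + 188 + 2*102) = 21342/(1/37111) - 29373/(8 + 188 + 204) = 21342/(1/37111) - 29373/400 = 21342*37111 - 29373*1/400 = 792022962 - 29373/400 = 316809155427/400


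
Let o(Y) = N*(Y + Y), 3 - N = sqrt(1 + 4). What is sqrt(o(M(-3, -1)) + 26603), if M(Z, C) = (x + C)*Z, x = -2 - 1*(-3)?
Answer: sqrt(26603) ≈ 163.10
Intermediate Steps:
x = 1 (x = -2 + 3 = 1)
N = 3 - sqrt(5) (N = 3 - sqrt(1 + 4) = 3 - sqrt(5) ≈ 0.76393)
M(Z, C) = Z*(1 + C) (M(Z, C) = (1 + C)*Z = Z*(1 + C))
o(Y) = 2*Y*(3 - sqrt(5)) (o(Y) = (3 - sqrt(5))*(Y + Y) = (3 - sqrt(5))*(2*Y) = 2*Y*(3 - sqrt(5)))
sqrt(o(M(-3, -1)) + 26603) = sqrt(2*(-3*(1 - 1))*(3 - sqrt(5)) + 26603) = sqrt(2*(-3*0)*(3 - sqrt(5)) + 26603) = sqrt(2*0*(3 - sqrt(5)) + 26603) = sqrt(0 + 26603) = sqrt(26603)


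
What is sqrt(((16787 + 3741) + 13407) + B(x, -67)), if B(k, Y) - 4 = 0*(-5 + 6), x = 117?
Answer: 9*sqrt(419) ≈ 184.23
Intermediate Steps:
B(k, Y) = 4 (B(k, Y) = 4 + 0*(-5 + 6) = 4 + 0*1 = 4 + 0 = 4)
sqrt(((16787 + 3741) + 13407) + B(x, -67)) = sqrt(((16787 + 3741) + 13407) + 4) = sqrt((20528 + 13407) + 4) = sqrt(33935 + 4) = sqrt(33939) = 9*sqrt(419)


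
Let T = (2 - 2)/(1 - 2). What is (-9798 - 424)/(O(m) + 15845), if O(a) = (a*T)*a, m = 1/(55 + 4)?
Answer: -10222/15845 ≈ -0.64512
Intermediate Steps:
T = 0 (T = 0/(-1) = 0*(-1) = 0)
m = 1/59 ≈ 0.016949
O(a) = 0 (O(a) = (a*0)*a = 0*a = 0)
(-9798 - 424)/(O(m) + 15845) = (-9798 - 424)/(0 + 15845) = -10222/15845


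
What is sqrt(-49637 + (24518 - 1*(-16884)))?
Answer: 3*I*sqrt(915) ≈ 90.747*I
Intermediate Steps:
sqrt(-49637 + (24518 - 1*(-16884))) = sqrt(-49637 + (24518 + 16884)) = sqrt(-49637 + 41402) = sqrt(-8235) = 3*I*sqrt(915)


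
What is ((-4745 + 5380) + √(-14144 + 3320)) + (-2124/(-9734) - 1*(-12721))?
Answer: 65004714/4867 + 2*I*√2706 ≈ 13356.0 + 104.04*I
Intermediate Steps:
((-4745 + 5380) + √(-14144 + 3320)) + (-2124/(-9734) - 1*(-12721)) = (635 + √(-10824)) + (-2124*(-1/9734) + 12721) = (635 + 2*I*√2706) + (1062/4867 + 12721) = (635 + 2*I*√2706) + 61914169/4867 = 65004714/4867 + 2*I*√2706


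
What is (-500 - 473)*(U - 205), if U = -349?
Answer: 539042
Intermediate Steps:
(-500 - 473)*(U - 205) = (-500 - 473)*(-349 - 205) = -973*(-554) = 539042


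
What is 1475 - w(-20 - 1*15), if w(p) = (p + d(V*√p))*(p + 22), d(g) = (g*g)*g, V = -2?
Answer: 1020 + 3640*I*√35 ≈ 1020.0 + 21535.0*I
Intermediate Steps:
d(g) = g³ (d(g) = g²*g = g³)
w(p) = (22 + p)*(p - 8*p^(3/2)) (w(p) = (p + (-2*√p)³)*(p + 22) = (p - 8*p^(3/2))*(22 + p) = (22 + p)*(p - 8*p^(3/2)))
1475 - w(-20 - 1*15) = 1475 - ((-20 - 1*15)² - 176*(-20 - 1*15)^(3/2) - 8*(-20 - 1*15)^(5/2) + 22*(-20 - 1*15)) = 1475 - ((-20 - 15)² - 176*(-20 - 15)^(3/2) - 8*(-20 - 15)^(5/2) + 22*(-20 - 15)) = 1475 - ((-35)² - (-6160)*I*√35 - 9800*I*√35 + 22*(-35)) = 1475 - (1225 - (-6160)*I*√35 - 9800*I*√35 - 770) = 1475 - (1225 + 6160*I*√35 - 9800*I*√35 - 770) = 1475 - (455 - 3640*I*√35) = 1475 + (-455 + 3640*I*√35) = 1020 + 3640*I*√35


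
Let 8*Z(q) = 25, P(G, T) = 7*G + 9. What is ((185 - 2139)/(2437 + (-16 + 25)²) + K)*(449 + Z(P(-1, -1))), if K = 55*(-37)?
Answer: -4635261457/5036 ≈ -9.2043e+5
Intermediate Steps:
P(G, T) = 9 + 7*G
Z(q) = 25/8 (Z(q) = (⅛)*25 = 25/8)
K = -2035
((185 - 2139)/(2437 + (-16 + 25)²) + K)*(449 + Z(P(-1, -1))) = ((185 - 2139)/(2437 + (-16 + 25)²) - 2035)*(449 + 25/8) = (-1954/(2437 + 9²) - 2035)*(3617/8) = (-1954/(2437 + 81) - 2035)*(3617/8) = (-1954/2518 - 2035)*(3617/8) = (-1954*1/2518 - 2035)*(3617/8) = (-977/1259 - 2035)*(3617/8) = -2563042/1259*3617/8 = -4635261457/5036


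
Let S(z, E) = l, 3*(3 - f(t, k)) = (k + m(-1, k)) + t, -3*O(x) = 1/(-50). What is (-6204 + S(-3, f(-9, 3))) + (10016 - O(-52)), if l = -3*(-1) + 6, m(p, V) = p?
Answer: 573149/150 ≈ 3821.0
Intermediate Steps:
O(x) = 1/150 (O(x) = -1/3/(-50) = -1/3*(-1/50) = 1/150)
f(t, k) = 10/3 - k/3 - t/3 (f(t, k) = 3 - ((k - 1) + t)/3 = 3 - ((-1 + k) + t)/3 = 3 - (-1 + k + t)/3 = 3 + (1/3 - k/3 - t/3) = 10/3 - k/3 - t/3)
l = 9 (l = 3 + 6 = 9)
S(z, E) = 9
(-6204 + S(-3, f(-9, 3))) + (10016 - O(-52)) = (-6204 + 9) + (10016 - 1*1/150) = -6195 + (10016 - 1/150) = -6195 + 1502399/150 = 573149/150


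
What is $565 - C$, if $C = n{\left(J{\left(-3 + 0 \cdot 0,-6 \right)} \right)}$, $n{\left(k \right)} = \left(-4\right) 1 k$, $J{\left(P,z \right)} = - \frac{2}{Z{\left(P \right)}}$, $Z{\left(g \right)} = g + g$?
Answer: $\frac{1699}{3} \approx 566.33$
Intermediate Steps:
$Z{\left(g \right)} = 2 g$
$J{\left(P,z \right)} = - \frac{1}{P}$ ($J{\left(P,z \right)} = - \frac{2}{2 P} = - 2 \frac{1}{2 P} = - \frac{1}{P}$)
$n{\left(k \right)} = - 4 k$
$C = - \frac{4}{3}$ ($C = - 4 \left(- \frac{1}{-3 + 0 \cdot 0}\right) = - 4 \left(- \frac{1}{-3 + 0}\right) = - 4 \left(- \frac{1}{-3}\right) = - 4 \left(\left(-1\right) \left(- \frac{1}{3}\right)\right) = \left(-4\right) \frac{1}{3} = - \frac{4}{3} \approx -1.3333$)
$565 - C = 565 - - \frac{4}{3} = 565 + \frac{4}{3} = \frac{1699}{3}$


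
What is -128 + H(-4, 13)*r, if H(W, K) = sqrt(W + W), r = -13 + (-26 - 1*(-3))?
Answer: -128 - 72*I*sqrt(2) ≈ -128.0 - 101.82*I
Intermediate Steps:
r = -36 (r = -13 + (-26 + 3) = -13 - 23 = -36)
H(W, K) = sqrt(2)*sqrt(W) (H(W, K) = sqrt(2*W) = sqrt(2)*sqrt(W))
-128 + H(-4, 13)*r = -128 + (sqrt(2)*sqrt(-4))*(-36) = -128 + (sqrt(2)*(2*I))*(-36) = -128 + (2*I*sqrt(2))*(-36) = -128 - 72*I*sqrt(2)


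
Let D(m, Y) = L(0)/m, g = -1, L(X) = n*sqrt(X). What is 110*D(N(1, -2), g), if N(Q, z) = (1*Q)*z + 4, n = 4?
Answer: 0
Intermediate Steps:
L(X) = 4*sqrt(X)
N(Q, z) = 4 + Q*z (N(Q, z) = Q*z + 4 = 4 + Q*z)
D(m, Y) = 0 (D(m, Y) = (4*sqrt(0))/m = (4*0)/m = 0/m = 0)
110*D(N(1, -2), g) = 110*0 = 0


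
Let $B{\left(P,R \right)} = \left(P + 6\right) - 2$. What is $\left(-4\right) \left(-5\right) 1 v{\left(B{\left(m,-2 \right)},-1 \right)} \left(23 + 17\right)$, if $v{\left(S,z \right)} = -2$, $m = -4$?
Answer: $-1600$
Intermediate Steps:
$B{\left(P,R \right)} = 4 + P$ ($B{\left(P,R \right)} = \left(6 + P\right) - 2 = 4 + P$)
$\left(-4\right) \left(-5\right) 1 v{\left(B{\left(m,-2 \right)},-1 \right)} \left(23 + 17\right) = \left(-4\right) \left(-5\right) 1 \left(-2\right) \left(23 + 17\right) = 20 \cdot 1 \left(-2\right) 40 = 20 \left(-2\right) 40 = \left(-40\right) 40 = -1600$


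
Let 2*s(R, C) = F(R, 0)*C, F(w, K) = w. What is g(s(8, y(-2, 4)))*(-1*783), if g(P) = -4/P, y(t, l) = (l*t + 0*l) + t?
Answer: -783/10 ≈ -78.300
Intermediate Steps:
y(t, l) = t + l*t (y(t, l) = (l*t + 0) + t = l*t + t = t + l*t)
s(R, C) = C*R/2 (s(R, C) = (R*C)/2 = (C*R)/2 = C*R/2)
g(s(8, y(-2, 4)))*(-1*783) = (-4*(-1/(8*(1 + 4))))*(-1*783) = -4/((1/2)*(-2*5)*8)*(-783) = -4/((1/2)*(-10)*8)*(-783) = -4/(-40)*(-783) = -4*(-1/40)*(-783) = (1/10)*(-783) = -783/10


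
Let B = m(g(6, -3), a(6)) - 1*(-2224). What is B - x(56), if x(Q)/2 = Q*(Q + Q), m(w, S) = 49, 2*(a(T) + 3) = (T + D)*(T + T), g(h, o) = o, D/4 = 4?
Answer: -10271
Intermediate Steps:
D = 16 (D = 4*4 = 16)
a(T) = -3 + T*(16 + T) (a(T) = -3 + ((T + 16)*(T + T))/2 = -3 + ((16 + T)*(2*T))/2 = -3 + (2*T*(16 + T))/2 = -3 + T*(16 + T))
x(Q) = 4*Q² (x(Q) = 2*(Q*(Q + Q)) = 2*(Q*(2*Q)) = 2*(2*Q²) = 4*Q²)
B = 2273 (B = 49 - 1*(-2224) = 49 + 2224 = 2273)
B - x(56) = 2273 - 4*56² = 2273 - 4*3136 = 2273 - 1*12544 = 2273 - 12544 = -10271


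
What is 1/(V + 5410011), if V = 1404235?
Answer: 1/6814246 ≈ 1.4675e-7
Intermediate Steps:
1/(V + 5410011) = 1/(1404235 + 5410011) = 1/6814246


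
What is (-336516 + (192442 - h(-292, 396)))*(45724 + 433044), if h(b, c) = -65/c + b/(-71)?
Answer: -484859796274892/7029 ≈ -6.8980e+10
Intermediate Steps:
h(b, c) = -65/c - b/71 (h(b, c) = -65/c + b*(-1/71) = -65/c - b/71)
(-336516 + (192442 - h(-292, 396)))*(45724 + 433044) = (-336516 + (192442 - (-65/396 - 1/71*(-292))))*(45724 + 433044) = (-336516 + (192442 - (-65*1/396 + 292/71)))*478768 = (-336516 + (192442 - (-65/396 + 292/71)))*478768 = (-336516 + (192442 - 1*111017/28116))*478768 = (-336516 + (192442 - 111017/28116))*478768 = (-336516 + 5410588255/28116)*478768 = -4050895601/28116*478768 = -484859796274892/7029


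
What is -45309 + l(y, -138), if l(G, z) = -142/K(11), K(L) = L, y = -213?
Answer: -498541/11 ≈ -45322.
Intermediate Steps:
l(G, z) = -142/11
-45309 + l(y, -138) = -45309 - 142/11 = -498541/11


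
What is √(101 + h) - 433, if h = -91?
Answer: -433 + √10 ≈ -429.84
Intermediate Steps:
√(101 + h) - 433 = √(101 - 91) - 433 = √10 - 433 = -433 + √10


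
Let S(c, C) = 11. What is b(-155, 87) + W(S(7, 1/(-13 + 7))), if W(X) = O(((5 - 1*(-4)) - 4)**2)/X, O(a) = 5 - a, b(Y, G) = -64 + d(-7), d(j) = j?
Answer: -801/11 ≈ -72.818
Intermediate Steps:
b(Y, G) = -71 (b(Y, G) = -64 - 7 = -71)
W(X) = -20/X (W(X) = (5 - ((5 - 1*(-4)) - 4)**2)/X = (5 - ((5 + 4) - 4)**2)/X = (5 - (9 - 4)**2)/X = (5 - 1*5**2)/X = (5 - 1*25)/X = (5 - 25)/X = -20/X)
b(-155, 87) + W(S(7, 1/(-13 + 7))) = -71 - 20/11 = -801/11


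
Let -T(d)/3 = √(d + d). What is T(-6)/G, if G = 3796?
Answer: -3*I*√3/1898 ≈ -0.0027377*I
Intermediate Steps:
T(d) = -3*√2*√d (T(d) = -3*√(d + d) = -3*√2*√d)
T(-6)/G = -3*√2*√(-6)/3796 = -3*√2*I*√6*(1/3796) = -6*I*√3*(1/3796) = -3*I*√3/1898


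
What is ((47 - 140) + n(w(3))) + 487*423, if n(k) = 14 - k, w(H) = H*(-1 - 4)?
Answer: 205937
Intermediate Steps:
w(H) = -5*H (w(H) = H*(-5) = -5*H)
((47 - 140) + n(w(3))) + 487*423 = ((47 - 140) + (14 - (-5)*3)) + 487*423 = (-93 + (14 - 1*(-15))) + 206001 = (-93 + (14 + 15)) + 206001 = (-93 + 29) + 206001 = -64 + 206001 = 205937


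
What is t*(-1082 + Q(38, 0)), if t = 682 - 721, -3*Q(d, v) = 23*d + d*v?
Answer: 53560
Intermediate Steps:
Q(d, v) = -23*d/3 - d*v/3 (Q(d, v) = -(23*d + d*v)/3 = -23*d/3 - d*v/3)
t = -39
t*(-1082 + Q(38, 0)) = -39*(-1082 - 1/3*38*(23 + 0)) = -39*(-1082 - 1/3*38*23) = -39*(-1082 - 874/3) = -39*(-4120/3) = 53560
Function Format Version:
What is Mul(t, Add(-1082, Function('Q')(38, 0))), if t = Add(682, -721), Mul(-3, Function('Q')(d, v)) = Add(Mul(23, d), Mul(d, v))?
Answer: 53560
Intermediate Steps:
Function('Q')(d, v) = Add(Mul(Rational(-23, 3), d), Mul(Rational(-1, 3), d, v)) (Function('Q')(d, v) = Mul(Rational(-1, 3), Add(Mul(23, d), Mul(d, v))) = Add(Mul(Rational(-23, 3), d), Mul(Rational(-1, 3), d, v)))
t = -39
Mul(t, Add(-1082, Function('Q')(38, 0))) = Mul(-39, Add(-1082, Mul(Rational(-1, 3), 38, Add(23, 0)))) = Mul(-39, Add(-1082, Mul(Rational(-1, 3), 38, 23))) = Mul(-39, Add(-1082, Rational(-874, 3))) = Mul(-39, Rational(-4120, 3)) = 53560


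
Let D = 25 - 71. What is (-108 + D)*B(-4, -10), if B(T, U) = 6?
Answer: -924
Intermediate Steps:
D = -46
(-108 + D)*B(-4, -10) = (-108 - 46)*6 = -154*6 = -924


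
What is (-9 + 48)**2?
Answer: 1521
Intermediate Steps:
(-9 + 48)**2 = 39**2 = 1521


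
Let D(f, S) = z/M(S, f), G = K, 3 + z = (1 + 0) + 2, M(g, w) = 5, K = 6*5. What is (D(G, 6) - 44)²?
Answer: 1936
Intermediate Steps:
K = 30
z = 0 (z = -3 + ((1 + 0) + 2) = -3 + (1 + 2) = -3 + 3 = 0)
G = 30
D(f, S) = 0 (D(f, S) = 0/5 = 0*(⅕) = 0)
(D(G, 6) - 44)² = (0 - 44)² = (-44)² = 1936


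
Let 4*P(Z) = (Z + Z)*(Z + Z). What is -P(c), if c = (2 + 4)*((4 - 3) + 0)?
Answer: -36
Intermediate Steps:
c = 6 (c = 6*(1 + 0) = 6*1 = 6)
P(Z) = Z**2 (P(Z) = ((Z + Z)*(Z + Z))/4 = ((2*Z)*(2*Z))/4 = (4*Z**2)/4 = Z**2)
-P(c) = -1*6**2 = -1*36 = -36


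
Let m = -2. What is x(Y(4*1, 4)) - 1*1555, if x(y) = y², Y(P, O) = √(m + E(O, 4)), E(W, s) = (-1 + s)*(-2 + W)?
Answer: -1551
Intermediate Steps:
Y(P, O) = √(-8 + 3*O) (Y(P, O) = √(-2 + (2 - O - 2*4 + O*4)) = √(-2 + (2 - O - 8 + 4*O)) = √(-2 + (-6 + 3*O)) = √(-8 + 3*O))
x(Y(4*1, 4)) - 1*1555 = (√(-8 + 3*4))² - 1*1555 = (√(-8 + 12))² - 1555 = (√4)² - 1555 = 2² - 1555 = 4 - 1555 = -1551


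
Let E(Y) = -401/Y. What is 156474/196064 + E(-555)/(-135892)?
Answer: 1475149980847/1848394830480 ≈ 0.79807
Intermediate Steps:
156474/196064 + E(-555)/(-135892) = 156474/196064 - 401/(-555)/(-135892) = 156474*(1/196064) - 401*(-1/555)*(-1/135892) = 78237/98032 + (401/555)*(-1/135892) = 78237/98032 - 401/75420060 = 1475149980847/1848394830480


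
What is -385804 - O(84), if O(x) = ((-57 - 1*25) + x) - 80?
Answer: -385726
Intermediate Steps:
O(x) = -162 + x (O(x) = ((-57 - 25) + x) - 80 = (-82 + x) - 80 = -162 + x)
-385804 - O(84) = -385804 - (-162 + 84) = -385804 - 1*(-78) = -385804 + 78 = -385726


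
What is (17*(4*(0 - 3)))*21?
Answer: -4284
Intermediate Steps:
(17*(4*(0 - 3)))*21 = (17*(4*(-3)))*21 = (17*(-12))*21 = -204*21 = -4284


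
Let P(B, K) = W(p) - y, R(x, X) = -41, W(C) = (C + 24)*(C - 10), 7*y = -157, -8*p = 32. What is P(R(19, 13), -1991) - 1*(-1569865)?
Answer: 10987252/7 ≈ 1.5696e+6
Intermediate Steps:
p = -4 (p = -⅛*32 = -4)
y = -157/7 (y = (⅐)*(-157) = -157/7 ≈ -22.429)
W(C) = (-10 + C)*(24 + C) (W(C) = (24 + C)*(-10 + C) = (-10 + C)*(24 + C))
P(B, K) = -1803/7 (P(B, K) = (-240 + (-4)² + 14*(-4)) - 1*(-157/7) = (-240 + 16 - 56) + 157/7 = -280 + 157/7 = -1803/7)
P(R(19, 13), -1991) - 1*(-1569865) = -1803/7 - 1*(-1569865) = -1803/7 + 1569865 = 10987252/7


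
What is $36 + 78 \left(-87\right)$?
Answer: $-6750$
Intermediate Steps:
$36 + 78 \left(-87\right) = 36 - 6786 = -6750$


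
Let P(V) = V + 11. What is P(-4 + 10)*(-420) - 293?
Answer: -7433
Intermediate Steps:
P(V) = 11 + V
P(-4 + 10)*(-420) - 293 = (11 + (-4 + 10))*(-420) - 293 = (11 + 6)*(-420) - 293 = 17*(-420) - 293 = -7140 - 293 = -7433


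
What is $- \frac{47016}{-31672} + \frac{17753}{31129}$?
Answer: $\frac{253229260}{123239711} \approx 2.0548$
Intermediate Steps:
$- \frac{47016}{-31672} + \frac{17753}{31129} = \left(-47016\right) \left(- \frac{1}{31672}\right) + 17753 \cdot \frac{1}{31129} = \frac{5877}{3959} + \frac{17753}{31129} = \frac{253229260}{123239711}$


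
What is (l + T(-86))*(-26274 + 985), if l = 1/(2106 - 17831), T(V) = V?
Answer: 34199604439/15725 ≈ 2.1749e+6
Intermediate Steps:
l = -1/15725 (l = 1/(-15725) = -1/15725 ≈ -6.3593e-5)
(l + T(-86))*(-26274 + 985) = (-1/15725 - 86)*(-26274 + 985) = -1352351/15725*(-25289) = 34199604439/15725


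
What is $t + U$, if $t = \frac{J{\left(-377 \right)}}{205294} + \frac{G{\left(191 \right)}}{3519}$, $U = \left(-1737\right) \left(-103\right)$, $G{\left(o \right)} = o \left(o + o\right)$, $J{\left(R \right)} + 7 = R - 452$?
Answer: $\frac{64632787689895}{361214793} \approx 1.7893 \cdot 10^{5}$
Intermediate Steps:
$J{\left(R \right)} = -459 + R$ ($J{\left(R \right)} = -7 + \left(R - 452\right) = -7 + \left(-452 + R\right) = -459 + R$)
$G{\left(o \right)} = 2 o^{2}$ ($G{\left(o \right)} = o 2 o = 2 o^{2}$)
$U = 178911$
$t = \frac{7487859472}{361214793}$ ($t = \frac{-459 - 377}{205294} + \frac{2 \cdot 191^{2}}{3519} = \left(-836\right) \frac{1}{205294} + 2 \cdot 36481 \cdot \frac{1}{3519} = - \frac{418}{102647} + 72962 \cdot \frac{1}{3519} = - \frac{418}{102647} + \frac{72962}{3519} = \frac{7487859472}{361214793} \approx 20.73$)
$t + U = \frac{7487859472}{361214793} + 178911 = \frac{64632787689895}{361214793}$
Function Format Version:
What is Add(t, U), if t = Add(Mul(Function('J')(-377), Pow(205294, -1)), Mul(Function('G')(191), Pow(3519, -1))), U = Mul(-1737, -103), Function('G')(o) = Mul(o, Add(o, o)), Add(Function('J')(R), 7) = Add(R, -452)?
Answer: Rational(64632787689895, 361214793) ≈ 1.7893e+5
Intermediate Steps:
Function('J')(R) = Add(-459, R) (Function('J')(R) = Add(-7, Add(R, -452)) = Add(-7, Add(-452, R)) = Add(-459, R))
Function('G')(o) = Mul(2, Pow(o, 2)) (Function('G')(o) = Mul(o, Mul(2, o)) = Mul(2, Pow(o, 2)))
U = 178911
t = Rational(7487859472, 361214793) (t = Add(Mul(Add(-459, -377), Pow(205294, -1)), Mul(Mul(2, Pow(191, 2)), Pow(3519, -1))) = Add(Mul(-836, Rational(1, 205294)), Mul(Mul(2, 36481), Rational(1, 3519))) = Add(Rational(-418, 102647), Mul(72962, Rational(1, 3519))) = Add(Rational(-418, 102647), Rational(72962, 3519)) = Rational(7487859472, 361214793) ≈ 20.730)
Add(t, U) = Add(Rational(7487859472, 361214793), 178911) = Rational(64632787689895, 361214793)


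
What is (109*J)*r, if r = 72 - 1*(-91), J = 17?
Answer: 302039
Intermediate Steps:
r = 163 (r = 72 + 91 = 163)
(109*J)*r = (109*17)*163 = 1853*163 = 302039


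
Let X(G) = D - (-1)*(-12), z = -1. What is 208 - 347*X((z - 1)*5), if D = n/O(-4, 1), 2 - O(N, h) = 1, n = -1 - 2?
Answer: 5413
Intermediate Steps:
n = -3
O(N, h) = 1 (O(N, h) = 2 - 1*1 = 2 - 1 = 1)
D = -3 (D = -3/1 = -3*1 = -3)
X(G) = -15 (X(G) = -3 - (-1)*(-12) = -3 - 1*12 = -3 - 12 = -15)
208 - 347*X((z - 1)*5) = 208 - 347*(-15) = 208 + 5205 = 5413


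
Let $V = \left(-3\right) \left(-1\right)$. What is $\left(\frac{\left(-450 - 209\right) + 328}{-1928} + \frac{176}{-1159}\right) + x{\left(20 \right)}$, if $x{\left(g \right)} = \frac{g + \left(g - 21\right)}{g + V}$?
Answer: $\frac{43475411}{51394696} \approx 0.84591$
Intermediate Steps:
$V = 3$
$x{\left(g \right)} = \frac{-21 + 2 g}{3 + g}$ ($x{\left(g \right)} = \frac{g + \left(g - 21\right)}{g + 3} = \frac{g + \left(-21 + g\right)}{3 + g} = \frac{-21 + 2 g}{3 + g}$)
$\left(\frac{\left(-450 - 209\right) + 328}{-1928} + \frac{176}{-1159}\right) + x{\left(20 \right)} = \left(\frac{\left(-450 - 209\right) + 328}{-1928} + \frac{176}{-1159}\right) + \frac{-21 + 2 \cdot 20}{3 + 20} = \left(\left(-659 + 328\right) \left(- \frac{1}{1928}\right) + 176 \left(- \frac{1}{1159}\right)\right) + \frac{-21 + 40}{23} = \left(\left(-331\right) \left(- \frac{1}{1928}\right) - \frac{176}{1159}\right) + \frac{1}{23} \cdot 19 = \left(\frac{331}{1928} - \frac{176}{1159}\right) + \frac{19}{23} = \frac{44301}{2234552} + \frac{19}{23} = \frac{43475411}{51394696}$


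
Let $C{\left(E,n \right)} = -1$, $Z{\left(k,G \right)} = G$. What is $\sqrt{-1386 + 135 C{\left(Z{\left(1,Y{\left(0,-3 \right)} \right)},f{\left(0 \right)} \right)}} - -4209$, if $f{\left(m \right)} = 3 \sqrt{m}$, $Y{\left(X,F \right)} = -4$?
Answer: $4209 + 39 i \approx 4209.0 + 39.0 i$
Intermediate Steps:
$\sqrt{-1386 + 135 C{\left(Z{\left(1,Y{\left(0,-3 \right)} \right)},f{\left(0 \right)} \right)}} - -4209 = \sqrt{-1386 + 135 \left(-1\right)} - -4209 = \sqrt{-1386 - 135} + 4209 = \sqrt{-1521} + 4209 = 39 i + 4209 = 4209 + 39 i$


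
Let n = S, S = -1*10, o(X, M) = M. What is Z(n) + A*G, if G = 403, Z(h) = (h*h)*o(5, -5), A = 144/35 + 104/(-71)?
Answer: 1410852/2485 ≈ 567.75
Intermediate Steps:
A = 6584/2485 (A = 144*(1/35) + 104*(-1/71) = 144/35 - 104/71 = 6584/2485 ≈ 2.6495)
S = -10
n = -10
Z(h) = -5*h² (Z(h) = (h*h)*(-5) = h²*(-5) = -5*h²)
Z(n) + A*G = -5*(-10)² + (6584/2485)*403 = -5*100 + 2653352/2485 = -500 + 2653352/2485 = 1410852/2485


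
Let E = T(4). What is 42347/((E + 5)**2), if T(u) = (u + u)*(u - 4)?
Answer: 42347/25 ≈ 1693.9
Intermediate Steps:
T(u) = 2*u*(-4 + u) (T(u) = (2*u)*(-4 + u) = 2*u*(-4 + u))
E = 0 (E = 2*4*(-4 + 4) = 2*4*0 = 0)
42347/((E + 5)**2) = 42347/((0 + 5)**2) = 42347/(5**2) = 42347/25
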